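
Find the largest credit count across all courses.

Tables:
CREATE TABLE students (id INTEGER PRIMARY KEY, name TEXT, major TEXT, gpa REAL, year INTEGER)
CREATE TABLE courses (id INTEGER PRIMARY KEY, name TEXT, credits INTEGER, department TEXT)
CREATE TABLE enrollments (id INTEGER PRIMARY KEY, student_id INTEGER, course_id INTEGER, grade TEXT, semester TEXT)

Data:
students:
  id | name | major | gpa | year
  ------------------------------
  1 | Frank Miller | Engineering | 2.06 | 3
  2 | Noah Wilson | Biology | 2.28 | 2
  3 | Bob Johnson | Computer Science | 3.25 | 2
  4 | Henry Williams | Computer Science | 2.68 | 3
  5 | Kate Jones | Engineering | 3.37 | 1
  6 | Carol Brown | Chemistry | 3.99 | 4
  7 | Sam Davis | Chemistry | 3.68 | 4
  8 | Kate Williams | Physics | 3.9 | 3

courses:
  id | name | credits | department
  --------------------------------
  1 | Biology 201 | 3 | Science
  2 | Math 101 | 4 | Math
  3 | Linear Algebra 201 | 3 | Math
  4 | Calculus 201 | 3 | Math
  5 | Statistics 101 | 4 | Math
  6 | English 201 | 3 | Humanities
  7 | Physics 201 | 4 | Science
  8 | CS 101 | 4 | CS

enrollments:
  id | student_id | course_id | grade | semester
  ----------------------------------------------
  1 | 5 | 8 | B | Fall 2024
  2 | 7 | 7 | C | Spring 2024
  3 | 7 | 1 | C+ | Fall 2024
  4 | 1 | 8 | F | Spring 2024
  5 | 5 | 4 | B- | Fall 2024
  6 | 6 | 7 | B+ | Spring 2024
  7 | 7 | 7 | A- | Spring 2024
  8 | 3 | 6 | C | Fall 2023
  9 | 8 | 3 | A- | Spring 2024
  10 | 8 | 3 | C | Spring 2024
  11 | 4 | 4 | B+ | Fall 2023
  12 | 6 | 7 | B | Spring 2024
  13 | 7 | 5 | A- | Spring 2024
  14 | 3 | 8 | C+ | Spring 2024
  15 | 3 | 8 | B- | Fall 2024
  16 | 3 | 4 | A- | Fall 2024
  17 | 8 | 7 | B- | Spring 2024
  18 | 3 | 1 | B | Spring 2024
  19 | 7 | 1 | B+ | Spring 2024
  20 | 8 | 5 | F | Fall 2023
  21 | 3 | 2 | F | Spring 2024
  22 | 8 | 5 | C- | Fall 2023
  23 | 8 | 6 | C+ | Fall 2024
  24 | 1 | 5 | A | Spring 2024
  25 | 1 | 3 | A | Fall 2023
SELECT MAX(credits) FROM courses

Execution result:
4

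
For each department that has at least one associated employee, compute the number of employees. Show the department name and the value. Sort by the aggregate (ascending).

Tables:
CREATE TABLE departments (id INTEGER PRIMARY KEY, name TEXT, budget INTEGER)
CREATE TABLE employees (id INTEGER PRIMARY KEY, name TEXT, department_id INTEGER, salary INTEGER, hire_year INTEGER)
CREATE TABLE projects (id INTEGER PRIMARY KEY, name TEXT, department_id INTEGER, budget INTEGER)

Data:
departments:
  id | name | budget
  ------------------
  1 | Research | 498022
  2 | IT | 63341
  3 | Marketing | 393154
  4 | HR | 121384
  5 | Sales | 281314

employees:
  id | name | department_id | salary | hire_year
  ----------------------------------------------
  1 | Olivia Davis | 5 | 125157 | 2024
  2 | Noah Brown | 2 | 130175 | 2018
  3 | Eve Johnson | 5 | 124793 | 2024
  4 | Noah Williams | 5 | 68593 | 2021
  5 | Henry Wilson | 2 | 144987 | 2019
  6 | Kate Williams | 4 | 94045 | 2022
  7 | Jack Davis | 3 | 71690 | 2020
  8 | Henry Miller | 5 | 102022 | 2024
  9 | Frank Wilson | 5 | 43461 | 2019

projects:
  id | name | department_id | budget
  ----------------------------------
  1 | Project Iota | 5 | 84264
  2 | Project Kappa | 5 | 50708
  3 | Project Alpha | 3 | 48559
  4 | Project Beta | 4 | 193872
SELECT p.name, COUNT(*) AS n FROM employees c JOIN departments p ON c.department_id = p.id GROUP BY p.id, p.name ORDER BY n ASC

Execution result:
name | n
Marketing | 1
HR | 1
IT | 2
Sales | 5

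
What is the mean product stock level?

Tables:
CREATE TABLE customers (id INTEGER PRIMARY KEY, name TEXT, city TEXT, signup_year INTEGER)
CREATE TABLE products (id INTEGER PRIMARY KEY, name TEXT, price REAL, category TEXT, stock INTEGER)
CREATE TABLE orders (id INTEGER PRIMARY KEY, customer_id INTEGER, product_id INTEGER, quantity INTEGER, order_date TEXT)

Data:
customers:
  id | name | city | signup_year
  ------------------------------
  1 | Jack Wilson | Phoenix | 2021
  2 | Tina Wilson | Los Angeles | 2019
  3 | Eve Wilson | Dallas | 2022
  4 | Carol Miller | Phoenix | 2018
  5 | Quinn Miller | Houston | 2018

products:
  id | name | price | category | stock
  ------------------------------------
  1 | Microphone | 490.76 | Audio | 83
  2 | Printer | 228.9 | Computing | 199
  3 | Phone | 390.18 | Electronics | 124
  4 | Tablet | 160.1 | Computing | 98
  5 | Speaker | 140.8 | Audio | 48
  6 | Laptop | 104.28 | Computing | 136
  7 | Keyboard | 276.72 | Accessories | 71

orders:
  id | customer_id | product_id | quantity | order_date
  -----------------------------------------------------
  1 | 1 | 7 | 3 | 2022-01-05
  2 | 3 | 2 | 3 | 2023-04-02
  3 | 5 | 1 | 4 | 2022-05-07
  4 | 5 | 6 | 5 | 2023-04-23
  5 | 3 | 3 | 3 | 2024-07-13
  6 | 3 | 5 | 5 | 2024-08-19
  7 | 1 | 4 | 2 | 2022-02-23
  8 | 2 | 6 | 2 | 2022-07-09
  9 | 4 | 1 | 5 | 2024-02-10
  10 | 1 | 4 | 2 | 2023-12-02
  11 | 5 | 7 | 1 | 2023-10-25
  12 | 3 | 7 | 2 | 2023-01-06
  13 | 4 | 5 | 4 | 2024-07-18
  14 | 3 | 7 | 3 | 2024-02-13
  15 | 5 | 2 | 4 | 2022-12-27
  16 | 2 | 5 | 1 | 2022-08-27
SELECT AVG(stock) FROM products

Execution result:
108.43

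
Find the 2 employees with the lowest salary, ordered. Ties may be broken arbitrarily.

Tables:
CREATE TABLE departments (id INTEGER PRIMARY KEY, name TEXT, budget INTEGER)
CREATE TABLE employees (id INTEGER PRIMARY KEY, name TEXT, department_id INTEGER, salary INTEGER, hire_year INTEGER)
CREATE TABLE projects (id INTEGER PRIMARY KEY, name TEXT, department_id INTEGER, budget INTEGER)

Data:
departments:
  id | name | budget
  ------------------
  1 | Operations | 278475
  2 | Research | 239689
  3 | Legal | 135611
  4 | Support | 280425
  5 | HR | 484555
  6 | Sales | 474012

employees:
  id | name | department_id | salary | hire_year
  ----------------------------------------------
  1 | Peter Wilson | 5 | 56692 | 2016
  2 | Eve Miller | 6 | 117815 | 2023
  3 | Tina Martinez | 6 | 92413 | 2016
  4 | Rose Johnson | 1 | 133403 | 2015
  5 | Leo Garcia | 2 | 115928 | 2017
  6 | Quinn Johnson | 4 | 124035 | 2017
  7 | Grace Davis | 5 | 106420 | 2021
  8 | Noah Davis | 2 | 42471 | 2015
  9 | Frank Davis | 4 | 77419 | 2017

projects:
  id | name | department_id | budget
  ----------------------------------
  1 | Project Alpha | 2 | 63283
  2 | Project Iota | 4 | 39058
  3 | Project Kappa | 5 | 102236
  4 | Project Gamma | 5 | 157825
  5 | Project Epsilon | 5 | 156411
SELECT name, salary FROM employees ORDER BY salary ASC LIMIT 2

Execution result:
name | salary
Noah Davis | 42471
Peter Wilson | 56692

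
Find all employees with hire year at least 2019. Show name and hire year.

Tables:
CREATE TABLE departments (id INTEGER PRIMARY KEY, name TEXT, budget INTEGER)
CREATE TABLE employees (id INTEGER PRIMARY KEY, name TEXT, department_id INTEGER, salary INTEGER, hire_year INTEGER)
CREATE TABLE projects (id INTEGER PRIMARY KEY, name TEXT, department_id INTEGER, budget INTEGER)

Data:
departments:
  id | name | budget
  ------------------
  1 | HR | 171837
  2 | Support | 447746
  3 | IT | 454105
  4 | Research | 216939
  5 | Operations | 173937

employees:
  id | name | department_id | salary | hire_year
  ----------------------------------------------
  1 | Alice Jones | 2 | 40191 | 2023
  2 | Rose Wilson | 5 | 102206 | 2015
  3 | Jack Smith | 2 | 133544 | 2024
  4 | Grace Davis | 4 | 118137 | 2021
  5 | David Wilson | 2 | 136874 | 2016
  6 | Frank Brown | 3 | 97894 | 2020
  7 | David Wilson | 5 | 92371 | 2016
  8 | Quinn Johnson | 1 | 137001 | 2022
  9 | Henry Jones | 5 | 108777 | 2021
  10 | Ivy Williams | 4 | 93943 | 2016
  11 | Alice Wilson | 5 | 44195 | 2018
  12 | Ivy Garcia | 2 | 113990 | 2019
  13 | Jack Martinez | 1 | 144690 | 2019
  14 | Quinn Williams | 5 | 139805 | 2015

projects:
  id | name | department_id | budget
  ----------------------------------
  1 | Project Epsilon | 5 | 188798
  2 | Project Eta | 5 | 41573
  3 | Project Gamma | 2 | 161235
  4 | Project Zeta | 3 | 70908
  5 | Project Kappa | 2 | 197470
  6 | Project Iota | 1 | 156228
SELECT name, hire_year FROM employees WHERE hire_year >= 2019

Execution result:
name | hire_year
Alice Jones | 2023
Jack Smith | 2024
Grace Davis | 2021
Frank Brown | 2020
Quinn Johnson | 2022
Henry Jones | 2021
Ivy Garcia | 2019
Jack Martinez | 2019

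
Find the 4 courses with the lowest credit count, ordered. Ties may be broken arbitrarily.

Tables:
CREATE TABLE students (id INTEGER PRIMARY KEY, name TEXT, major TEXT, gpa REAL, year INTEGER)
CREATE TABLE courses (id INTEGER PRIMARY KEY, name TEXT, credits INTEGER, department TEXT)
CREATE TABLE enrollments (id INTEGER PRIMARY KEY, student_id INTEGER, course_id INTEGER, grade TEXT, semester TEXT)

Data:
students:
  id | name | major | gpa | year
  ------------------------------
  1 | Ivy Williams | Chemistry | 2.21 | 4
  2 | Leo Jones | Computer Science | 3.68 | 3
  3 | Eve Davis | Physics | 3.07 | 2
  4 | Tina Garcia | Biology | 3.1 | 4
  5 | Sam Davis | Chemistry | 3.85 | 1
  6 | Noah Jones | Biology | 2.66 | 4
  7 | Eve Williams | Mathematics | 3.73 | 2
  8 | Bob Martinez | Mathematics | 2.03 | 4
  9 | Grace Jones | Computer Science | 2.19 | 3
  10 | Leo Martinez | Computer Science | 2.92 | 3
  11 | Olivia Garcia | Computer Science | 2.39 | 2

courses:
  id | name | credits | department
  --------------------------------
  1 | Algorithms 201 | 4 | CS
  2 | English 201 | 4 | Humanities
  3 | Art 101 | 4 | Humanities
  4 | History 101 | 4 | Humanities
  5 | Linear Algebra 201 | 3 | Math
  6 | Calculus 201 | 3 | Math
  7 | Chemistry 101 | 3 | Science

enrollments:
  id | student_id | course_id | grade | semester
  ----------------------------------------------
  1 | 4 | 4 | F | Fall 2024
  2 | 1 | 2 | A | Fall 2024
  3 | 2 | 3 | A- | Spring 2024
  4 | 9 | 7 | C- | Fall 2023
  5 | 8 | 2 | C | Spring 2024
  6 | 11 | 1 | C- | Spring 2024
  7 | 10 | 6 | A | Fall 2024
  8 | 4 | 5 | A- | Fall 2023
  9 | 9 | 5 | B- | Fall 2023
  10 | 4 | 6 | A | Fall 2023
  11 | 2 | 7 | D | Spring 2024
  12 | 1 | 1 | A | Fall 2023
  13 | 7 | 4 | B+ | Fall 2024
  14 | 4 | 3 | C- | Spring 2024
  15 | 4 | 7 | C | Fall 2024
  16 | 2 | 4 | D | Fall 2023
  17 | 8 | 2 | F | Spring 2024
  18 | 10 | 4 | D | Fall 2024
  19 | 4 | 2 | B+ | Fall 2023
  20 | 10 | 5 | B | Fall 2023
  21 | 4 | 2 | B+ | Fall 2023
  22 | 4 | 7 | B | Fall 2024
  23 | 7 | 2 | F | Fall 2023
SELECT name, credits FROM courses ORDER BY credits ASC LIMIT 4

Execution result:
name | credits
Linear Algebra 201 | 3
Calculus 201 | 3
Chemistry 101 | 3
Algorithms 201 | 4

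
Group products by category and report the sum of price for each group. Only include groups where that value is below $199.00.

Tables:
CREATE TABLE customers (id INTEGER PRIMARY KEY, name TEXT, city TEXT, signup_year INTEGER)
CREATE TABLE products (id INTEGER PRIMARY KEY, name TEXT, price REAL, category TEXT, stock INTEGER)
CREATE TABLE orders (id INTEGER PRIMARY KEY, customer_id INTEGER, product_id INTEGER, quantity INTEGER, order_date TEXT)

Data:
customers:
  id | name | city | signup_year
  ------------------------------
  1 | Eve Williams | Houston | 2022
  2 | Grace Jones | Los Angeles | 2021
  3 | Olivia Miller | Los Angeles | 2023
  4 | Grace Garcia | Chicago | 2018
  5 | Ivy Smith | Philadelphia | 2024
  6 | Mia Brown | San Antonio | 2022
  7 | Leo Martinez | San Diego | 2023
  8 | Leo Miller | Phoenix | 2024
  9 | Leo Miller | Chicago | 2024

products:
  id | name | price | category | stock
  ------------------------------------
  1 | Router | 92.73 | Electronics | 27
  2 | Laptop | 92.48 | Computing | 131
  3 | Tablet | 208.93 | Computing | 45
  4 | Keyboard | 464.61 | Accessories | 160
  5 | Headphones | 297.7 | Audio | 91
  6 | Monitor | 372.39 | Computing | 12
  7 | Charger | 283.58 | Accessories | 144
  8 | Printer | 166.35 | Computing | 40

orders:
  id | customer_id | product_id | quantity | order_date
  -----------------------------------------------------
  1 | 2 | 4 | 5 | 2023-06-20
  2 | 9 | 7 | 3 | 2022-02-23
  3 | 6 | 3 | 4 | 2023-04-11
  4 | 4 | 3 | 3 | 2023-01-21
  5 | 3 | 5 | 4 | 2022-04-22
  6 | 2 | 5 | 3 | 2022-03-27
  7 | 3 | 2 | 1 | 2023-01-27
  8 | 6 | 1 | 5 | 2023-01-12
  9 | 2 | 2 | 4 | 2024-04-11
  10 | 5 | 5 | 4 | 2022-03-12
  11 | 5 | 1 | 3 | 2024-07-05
SELECT category, SUM(price) AS sum_price FROM products GROUP BY category HAVING SUM(price) < 199.0

Execution result:
category | sum_price
Electronics | 92.73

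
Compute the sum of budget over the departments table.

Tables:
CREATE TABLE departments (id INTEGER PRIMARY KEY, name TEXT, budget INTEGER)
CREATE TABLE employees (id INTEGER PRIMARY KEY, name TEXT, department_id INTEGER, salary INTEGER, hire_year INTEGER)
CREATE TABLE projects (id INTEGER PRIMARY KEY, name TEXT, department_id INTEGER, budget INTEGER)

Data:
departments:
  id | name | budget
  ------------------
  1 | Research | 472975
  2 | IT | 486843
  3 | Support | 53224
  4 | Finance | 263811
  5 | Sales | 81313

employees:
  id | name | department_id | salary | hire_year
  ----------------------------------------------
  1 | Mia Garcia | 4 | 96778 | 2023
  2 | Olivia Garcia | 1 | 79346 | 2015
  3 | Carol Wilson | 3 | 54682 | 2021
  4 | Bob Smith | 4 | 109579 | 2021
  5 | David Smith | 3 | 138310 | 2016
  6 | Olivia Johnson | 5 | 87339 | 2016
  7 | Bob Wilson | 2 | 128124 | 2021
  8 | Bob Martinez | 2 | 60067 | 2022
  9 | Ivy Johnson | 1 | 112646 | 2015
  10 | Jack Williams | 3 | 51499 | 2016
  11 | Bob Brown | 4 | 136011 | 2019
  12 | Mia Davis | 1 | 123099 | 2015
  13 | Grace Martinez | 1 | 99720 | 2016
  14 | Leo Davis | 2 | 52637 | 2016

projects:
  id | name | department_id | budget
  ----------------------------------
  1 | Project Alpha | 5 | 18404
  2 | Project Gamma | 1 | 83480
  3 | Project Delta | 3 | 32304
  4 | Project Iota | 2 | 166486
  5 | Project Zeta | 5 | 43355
SELECT SUM(budget) FROM departments

Execution result:
1358166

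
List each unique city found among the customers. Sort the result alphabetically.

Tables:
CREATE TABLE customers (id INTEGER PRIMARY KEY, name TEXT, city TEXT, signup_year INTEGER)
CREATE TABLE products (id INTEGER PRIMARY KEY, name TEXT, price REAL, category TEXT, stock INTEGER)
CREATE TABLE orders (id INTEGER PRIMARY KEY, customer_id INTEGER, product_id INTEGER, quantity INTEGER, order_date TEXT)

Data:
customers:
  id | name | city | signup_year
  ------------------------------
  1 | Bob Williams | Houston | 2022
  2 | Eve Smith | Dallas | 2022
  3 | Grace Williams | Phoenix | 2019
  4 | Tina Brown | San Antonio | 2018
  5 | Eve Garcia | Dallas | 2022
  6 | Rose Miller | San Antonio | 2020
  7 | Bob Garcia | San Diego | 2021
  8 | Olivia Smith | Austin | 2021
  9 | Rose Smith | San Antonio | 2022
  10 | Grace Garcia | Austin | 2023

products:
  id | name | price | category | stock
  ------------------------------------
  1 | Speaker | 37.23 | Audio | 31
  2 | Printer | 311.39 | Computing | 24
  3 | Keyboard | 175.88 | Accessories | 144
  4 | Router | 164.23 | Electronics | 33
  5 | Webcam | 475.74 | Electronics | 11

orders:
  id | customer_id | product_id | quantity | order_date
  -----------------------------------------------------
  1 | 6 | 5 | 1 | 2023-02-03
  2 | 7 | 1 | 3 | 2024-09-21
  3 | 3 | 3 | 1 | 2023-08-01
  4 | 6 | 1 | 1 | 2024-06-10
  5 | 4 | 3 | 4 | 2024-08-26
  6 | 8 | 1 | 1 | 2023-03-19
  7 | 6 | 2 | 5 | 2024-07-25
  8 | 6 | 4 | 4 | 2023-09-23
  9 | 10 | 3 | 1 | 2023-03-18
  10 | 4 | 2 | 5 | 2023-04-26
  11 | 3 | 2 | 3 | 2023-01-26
SELECT DISTINCT city FROM customers ORDER BY city

Execution result:
city
Austin
Dallas
Houston
Phoenix
San Antonio
San Diego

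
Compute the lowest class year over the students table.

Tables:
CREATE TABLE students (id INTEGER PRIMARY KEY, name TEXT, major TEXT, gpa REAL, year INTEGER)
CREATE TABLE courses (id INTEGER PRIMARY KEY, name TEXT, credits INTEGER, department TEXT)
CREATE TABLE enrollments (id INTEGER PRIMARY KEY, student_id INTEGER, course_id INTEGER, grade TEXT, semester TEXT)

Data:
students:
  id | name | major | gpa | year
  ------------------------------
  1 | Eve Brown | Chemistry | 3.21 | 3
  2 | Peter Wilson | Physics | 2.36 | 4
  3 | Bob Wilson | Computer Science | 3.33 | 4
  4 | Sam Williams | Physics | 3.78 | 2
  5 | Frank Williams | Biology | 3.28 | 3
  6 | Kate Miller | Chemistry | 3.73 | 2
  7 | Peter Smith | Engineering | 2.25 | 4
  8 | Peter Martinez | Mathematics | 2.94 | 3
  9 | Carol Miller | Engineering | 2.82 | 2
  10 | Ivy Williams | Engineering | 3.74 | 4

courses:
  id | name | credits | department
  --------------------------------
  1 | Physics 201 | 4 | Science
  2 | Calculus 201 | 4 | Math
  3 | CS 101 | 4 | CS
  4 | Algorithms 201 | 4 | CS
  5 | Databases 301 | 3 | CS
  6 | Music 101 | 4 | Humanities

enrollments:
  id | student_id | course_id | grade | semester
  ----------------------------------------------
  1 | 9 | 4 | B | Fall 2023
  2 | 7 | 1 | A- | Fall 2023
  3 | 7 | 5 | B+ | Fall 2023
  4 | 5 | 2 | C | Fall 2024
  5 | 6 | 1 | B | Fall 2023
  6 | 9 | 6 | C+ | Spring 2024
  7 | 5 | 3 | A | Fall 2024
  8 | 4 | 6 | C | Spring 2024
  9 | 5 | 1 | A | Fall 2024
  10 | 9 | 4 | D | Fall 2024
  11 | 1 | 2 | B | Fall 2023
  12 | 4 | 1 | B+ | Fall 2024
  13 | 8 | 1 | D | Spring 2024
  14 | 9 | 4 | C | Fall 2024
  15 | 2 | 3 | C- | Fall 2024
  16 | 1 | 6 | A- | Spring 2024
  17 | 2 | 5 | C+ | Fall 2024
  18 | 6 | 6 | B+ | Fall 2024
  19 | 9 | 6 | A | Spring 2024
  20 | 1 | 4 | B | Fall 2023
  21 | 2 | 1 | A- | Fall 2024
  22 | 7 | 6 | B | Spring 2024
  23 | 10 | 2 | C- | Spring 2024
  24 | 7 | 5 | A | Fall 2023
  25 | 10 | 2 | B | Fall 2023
SELECT MIN(year) FROM students

Execution result:
2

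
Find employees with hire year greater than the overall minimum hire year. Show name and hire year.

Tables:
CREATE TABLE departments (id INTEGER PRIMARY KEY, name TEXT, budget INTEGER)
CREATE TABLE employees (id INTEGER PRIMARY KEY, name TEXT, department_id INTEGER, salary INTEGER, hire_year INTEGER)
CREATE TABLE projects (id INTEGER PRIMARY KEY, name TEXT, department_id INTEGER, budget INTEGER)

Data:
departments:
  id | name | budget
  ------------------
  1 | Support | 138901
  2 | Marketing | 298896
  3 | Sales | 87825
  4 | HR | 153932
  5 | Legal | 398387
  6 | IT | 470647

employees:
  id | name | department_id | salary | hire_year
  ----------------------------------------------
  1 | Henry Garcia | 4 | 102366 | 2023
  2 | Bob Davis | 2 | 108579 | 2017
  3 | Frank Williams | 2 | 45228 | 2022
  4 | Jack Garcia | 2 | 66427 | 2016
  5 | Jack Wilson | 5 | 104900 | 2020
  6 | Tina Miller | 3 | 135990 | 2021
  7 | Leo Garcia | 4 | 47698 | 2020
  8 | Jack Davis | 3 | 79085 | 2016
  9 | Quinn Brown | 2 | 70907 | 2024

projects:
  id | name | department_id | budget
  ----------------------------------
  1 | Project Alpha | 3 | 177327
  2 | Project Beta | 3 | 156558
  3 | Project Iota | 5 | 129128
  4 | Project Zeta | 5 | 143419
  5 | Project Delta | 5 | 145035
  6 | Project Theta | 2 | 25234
SELECT name, hire_year FROM employees WHERE hire_year > (SELECT MIN(hire_year) FROM employees)

Execution result:
name | hire_year
Henry Garcia | 2023
Bob Davis | 2017
Frank Williams | 2022
Jack Wilson | 2020
Tina Miller | 2021
Leo Garcia | 2020
Quinn Brown | 2024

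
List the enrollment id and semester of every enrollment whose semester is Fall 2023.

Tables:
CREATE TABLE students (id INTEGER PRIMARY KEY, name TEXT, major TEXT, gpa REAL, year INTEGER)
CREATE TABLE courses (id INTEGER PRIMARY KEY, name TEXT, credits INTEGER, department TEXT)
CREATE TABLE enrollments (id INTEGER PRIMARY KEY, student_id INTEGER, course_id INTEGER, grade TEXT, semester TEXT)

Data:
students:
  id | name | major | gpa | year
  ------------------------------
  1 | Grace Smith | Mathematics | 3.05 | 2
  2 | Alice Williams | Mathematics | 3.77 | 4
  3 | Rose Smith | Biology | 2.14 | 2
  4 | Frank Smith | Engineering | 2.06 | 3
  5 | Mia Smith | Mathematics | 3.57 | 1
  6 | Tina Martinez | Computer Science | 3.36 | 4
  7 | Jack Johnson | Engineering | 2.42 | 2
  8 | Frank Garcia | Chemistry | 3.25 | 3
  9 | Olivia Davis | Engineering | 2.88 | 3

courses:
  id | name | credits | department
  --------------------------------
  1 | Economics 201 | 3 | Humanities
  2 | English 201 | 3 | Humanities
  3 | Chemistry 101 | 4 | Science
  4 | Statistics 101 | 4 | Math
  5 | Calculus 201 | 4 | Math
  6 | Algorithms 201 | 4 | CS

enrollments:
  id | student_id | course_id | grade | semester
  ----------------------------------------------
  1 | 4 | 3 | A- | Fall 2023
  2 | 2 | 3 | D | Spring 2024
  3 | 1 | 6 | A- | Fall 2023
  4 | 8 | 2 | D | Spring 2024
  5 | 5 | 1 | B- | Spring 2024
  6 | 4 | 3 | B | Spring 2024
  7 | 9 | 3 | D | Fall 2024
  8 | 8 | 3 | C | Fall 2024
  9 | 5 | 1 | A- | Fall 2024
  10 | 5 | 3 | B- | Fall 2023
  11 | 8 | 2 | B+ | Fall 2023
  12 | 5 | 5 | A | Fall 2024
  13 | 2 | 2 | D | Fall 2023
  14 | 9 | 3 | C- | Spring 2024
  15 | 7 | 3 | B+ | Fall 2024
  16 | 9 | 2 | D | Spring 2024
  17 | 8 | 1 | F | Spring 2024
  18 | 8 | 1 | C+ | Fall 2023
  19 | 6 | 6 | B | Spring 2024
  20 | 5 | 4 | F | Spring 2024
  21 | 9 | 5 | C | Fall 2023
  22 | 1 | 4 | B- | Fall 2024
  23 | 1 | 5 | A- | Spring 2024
SELECT id, semester FROM enrollments WHERE semester = 'Fall 2023'

Execution result:
id | semester
1 | Fall 2023
3 | Fall 2023
10 | Fall 2023
11 | Fall 2023
13 | Fall 2023
18 | Fall 2023
21 | Fall 2023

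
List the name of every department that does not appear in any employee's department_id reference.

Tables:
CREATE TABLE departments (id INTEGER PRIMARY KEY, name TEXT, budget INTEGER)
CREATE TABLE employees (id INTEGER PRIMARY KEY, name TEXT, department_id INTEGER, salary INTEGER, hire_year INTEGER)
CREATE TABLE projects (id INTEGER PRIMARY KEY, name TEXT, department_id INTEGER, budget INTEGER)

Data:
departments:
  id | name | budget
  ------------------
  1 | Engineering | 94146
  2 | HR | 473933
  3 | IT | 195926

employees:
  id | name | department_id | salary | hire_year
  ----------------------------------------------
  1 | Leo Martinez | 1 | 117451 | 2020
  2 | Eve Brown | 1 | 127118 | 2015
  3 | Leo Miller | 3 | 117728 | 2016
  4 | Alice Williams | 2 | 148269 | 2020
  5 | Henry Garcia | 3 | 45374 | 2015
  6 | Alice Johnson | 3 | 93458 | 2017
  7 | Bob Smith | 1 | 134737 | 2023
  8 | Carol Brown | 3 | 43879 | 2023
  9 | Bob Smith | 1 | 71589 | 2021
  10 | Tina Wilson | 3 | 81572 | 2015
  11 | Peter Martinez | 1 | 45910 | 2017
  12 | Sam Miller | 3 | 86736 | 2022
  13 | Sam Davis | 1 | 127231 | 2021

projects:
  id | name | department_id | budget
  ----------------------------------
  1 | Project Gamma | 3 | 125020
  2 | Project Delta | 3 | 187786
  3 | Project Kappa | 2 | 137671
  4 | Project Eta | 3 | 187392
SELECT p.name FROM departments p LEFT JOIN employees c ON c.department_id = p.id WHERE c.id IS NULL

Execution result:
(no rows)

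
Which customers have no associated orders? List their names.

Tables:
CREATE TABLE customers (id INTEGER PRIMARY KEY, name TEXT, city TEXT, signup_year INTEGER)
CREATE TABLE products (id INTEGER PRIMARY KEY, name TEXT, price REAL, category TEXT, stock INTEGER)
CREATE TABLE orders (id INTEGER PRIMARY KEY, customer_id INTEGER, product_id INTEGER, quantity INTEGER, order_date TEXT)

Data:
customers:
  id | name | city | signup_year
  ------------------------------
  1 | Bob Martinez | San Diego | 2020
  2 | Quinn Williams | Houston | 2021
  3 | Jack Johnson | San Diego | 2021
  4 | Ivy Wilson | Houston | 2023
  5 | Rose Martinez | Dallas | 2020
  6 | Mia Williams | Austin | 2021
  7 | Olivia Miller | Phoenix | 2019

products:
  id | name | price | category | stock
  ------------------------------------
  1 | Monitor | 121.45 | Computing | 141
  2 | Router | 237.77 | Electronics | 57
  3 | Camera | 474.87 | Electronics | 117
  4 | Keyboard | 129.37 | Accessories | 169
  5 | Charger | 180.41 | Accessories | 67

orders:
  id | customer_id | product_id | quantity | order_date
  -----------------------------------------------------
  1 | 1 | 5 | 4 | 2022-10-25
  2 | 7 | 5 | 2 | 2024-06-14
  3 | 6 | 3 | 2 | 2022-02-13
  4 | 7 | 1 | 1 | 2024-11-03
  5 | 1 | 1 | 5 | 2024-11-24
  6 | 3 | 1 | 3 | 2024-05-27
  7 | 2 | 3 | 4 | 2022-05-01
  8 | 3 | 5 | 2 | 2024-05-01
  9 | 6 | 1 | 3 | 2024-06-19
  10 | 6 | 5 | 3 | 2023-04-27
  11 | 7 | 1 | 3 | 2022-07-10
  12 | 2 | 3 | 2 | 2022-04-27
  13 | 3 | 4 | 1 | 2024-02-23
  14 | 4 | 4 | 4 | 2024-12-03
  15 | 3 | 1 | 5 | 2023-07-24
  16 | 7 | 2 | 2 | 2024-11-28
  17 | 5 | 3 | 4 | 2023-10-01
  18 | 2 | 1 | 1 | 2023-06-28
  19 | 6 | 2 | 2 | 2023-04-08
SELECT p.name FROM customers p LEFT JOIN orders c ON c.customer_id = p.id WHERE c.id IS NULL

Execution result:
(no rows)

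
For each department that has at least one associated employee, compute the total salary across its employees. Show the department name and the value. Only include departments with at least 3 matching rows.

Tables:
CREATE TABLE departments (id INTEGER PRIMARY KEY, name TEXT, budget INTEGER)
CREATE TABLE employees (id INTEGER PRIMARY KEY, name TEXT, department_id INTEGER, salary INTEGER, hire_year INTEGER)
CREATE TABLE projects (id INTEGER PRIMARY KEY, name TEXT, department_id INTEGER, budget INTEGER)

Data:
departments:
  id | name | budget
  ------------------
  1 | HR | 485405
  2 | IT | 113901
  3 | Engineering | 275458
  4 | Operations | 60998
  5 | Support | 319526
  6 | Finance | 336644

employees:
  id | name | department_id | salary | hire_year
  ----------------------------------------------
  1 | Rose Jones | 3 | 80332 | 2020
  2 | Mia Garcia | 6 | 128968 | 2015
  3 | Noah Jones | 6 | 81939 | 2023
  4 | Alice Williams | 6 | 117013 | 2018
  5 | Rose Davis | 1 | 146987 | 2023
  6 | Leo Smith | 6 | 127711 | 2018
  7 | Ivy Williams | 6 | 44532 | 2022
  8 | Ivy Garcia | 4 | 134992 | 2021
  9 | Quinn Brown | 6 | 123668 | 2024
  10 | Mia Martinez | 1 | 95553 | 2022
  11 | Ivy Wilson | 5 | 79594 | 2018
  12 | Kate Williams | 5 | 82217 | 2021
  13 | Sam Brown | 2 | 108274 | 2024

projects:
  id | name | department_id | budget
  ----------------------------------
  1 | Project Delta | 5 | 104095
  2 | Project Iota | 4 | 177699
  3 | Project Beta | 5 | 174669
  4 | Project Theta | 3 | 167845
SELECT p.name, SUM(c.salary) AS sum_salary FROM employees c JOIN departments p ON c.department_id = p.id GROUP BY p.id, p.name HAVING COUNT(*) >= 3

Execution result:
name | sum_salary
Finance | 623831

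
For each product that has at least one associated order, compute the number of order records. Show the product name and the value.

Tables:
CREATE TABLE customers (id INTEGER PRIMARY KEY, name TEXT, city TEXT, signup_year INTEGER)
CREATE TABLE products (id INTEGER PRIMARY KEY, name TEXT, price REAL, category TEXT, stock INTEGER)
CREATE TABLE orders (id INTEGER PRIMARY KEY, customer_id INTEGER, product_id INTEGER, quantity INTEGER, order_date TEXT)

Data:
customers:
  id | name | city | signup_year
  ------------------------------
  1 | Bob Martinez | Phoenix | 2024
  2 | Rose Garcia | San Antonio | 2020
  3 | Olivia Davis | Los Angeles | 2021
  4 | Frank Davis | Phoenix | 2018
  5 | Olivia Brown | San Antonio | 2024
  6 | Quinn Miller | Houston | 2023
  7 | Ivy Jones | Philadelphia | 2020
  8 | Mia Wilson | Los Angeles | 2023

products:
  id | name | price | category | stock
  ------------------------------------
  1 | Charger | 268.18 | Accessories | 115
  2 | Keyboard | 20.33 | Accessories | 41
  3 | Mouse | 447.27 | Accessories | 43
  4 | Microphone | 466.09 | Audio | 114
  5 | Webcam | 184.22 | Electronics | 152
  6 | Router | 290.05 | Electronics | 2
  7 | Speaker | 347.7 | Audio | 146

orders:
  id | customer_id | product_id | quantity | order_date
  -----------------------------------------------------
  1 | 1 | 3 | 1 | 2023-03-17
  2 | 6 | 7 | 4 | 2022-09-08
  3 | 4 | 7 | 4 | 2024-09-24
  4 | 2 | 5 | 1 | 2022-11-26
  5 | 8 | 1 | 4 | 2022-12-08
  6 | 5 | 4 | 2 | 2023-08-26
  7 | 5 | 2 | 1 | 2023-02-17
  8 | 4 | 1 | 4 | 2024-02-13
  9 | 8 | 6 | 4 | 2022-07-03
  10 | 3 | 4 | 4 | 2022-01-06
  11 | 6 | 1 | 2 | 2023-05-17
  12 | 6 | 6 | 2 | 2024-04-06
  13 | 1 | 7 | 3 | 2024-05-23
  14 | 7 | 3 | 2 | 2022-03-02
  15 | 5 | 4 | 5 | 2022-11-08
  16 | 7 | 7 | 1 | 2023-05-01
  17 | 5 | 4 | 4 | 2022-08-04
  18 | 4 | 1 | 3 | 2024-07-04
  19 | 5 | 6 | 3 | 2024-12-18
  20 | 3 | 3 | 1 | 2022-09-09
SELECT p.name, COUNT(*) AS n FROM orders c JOIN products p ON c.product_id = p.id GROUP BY p.id, p.name

Execution result:
name | n
Charger | 4
Keyboard | 1
Mouse | 3
Microphone | 4
Webcam | 1
Router | 3
Speaker | 4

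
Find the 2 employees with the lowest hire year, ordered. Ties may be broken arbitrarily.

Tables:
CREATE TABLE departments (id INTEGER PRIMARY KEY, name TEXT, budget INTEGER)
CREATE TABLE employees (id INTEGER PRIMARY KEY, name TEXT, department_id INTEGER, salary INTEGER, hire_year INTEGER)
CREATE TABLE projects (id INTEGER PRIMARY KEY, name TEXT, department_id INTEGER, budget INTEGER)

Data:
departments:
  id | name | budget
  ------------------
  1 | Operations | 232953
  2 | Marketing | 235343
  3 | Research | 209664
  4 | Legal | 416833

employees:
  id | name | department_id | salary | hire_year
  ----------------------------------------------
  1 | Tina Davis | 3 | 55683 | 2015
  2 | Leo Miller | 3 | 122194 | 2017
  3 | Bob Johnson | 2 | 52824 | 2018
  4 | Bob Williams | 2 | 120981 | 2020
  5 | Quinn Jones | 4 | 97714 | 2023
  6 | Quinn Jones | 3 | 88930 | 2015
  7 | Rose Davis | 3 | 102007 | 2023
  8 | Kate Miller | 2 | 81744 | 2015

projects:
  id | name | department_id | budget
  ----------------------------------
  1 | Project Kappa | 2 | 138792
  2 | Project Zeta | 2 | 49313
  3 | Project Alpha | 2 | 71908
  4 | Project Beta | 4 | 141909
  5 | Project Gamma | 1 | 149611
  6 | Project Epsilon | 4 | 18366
SELECT name, hire_year FROM employees ORDER BY hire_year ASC LIMIT 2

Execution result:
name | hire_year
Tina Davis | 2015
Quinn Jones | 2015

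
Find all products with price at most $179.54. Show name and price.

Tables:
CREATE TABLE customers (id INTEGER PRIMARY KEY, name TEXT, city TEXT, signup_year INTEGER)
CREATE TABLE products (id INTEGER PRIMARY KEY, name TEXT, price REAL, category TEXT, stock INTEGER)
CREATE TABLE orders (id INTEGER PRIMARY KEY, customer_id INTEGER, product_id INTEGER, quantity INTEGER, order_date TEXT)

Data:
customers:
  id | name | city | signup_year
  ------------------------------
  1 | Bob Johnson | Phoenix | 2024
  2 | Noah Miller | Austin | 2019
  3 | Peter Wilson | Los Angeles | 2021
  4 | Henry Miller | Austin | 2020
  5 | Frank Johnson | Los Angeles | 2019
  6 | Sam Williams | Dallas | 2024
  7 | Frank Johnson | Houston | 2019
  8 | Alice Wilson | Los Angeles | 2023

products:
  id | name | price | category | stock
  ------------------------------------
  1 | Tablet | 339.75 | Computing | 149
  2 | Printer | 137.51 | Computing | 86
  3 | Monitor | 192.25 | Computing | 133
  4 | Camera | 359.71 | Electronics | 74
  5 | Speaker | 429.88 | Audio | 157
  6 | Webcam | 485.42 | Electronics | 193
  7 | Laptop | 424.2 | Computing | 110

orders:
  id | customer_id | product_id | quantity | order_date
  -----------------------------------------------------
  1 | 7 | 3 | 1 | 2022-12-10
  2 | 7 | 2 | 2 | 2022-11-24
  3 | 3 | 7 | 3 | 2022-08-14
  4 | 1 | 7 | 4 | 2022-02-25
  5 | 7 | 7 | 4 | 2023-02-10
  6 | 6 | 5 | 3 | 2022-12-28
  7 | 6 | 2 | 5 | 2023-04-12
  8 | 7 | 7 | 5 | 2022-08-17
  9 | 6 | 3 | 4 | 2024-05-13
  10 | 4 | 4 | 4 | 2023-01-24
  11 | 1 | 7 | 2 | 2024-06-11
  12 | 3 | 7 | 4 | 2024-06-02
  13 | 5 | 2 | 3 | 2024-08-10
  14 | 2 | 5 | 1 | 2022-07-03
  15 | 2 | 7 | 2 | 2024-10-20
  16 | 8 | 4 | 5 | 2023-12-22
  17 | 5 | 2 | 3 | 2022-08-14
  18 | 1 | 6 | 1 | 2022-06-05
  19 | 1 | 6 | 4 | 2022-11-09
SELECT name, price FROM products WHERE price <= 179.54

Execution result:
name | price
Printer | 137.51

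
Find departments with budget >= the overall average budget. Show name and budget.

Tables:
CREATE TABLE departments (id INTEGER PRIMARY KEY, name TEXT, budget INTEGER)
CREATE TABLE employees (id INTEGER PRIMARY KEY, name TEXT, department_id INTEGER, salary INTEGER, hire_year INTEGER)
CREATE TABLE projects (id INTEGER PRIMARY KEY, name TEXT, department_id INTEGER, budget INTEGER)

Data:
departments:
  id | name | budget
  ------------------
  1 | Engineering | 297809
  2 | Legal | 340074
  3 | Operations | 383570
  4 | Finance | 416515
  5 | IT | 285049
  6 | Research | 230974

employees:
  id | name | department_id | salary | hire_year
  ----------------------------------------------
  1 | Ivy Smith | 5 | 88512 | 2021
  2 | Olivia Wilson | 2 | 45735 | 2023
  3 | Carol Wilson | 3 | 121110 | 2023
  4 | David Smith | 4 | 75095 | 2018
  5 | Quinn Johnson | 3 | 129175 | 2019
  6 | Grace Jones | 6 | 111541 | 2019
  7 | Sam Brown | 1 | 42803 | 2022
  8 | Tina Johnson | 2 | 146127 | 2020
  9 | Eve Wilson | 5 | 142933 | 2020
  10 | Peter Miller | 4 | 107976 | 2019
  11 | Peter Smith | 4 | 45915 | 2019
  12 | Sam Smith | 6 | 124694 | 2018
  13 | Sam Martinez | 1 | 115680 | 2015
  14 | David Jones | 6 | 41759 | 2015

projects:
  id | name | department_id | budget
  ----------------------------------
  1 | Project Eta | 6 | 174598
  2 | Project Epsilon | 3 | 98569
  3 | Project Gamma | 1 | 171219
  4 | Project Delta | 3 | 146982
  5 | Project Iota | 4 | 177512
SELECT name, budget FROM departments WHERE budget >= (SELECT AVG(budget) FROM departments)

Execution result:
name | budget
Legal | 340074
Operations | 383570
Finance | 416515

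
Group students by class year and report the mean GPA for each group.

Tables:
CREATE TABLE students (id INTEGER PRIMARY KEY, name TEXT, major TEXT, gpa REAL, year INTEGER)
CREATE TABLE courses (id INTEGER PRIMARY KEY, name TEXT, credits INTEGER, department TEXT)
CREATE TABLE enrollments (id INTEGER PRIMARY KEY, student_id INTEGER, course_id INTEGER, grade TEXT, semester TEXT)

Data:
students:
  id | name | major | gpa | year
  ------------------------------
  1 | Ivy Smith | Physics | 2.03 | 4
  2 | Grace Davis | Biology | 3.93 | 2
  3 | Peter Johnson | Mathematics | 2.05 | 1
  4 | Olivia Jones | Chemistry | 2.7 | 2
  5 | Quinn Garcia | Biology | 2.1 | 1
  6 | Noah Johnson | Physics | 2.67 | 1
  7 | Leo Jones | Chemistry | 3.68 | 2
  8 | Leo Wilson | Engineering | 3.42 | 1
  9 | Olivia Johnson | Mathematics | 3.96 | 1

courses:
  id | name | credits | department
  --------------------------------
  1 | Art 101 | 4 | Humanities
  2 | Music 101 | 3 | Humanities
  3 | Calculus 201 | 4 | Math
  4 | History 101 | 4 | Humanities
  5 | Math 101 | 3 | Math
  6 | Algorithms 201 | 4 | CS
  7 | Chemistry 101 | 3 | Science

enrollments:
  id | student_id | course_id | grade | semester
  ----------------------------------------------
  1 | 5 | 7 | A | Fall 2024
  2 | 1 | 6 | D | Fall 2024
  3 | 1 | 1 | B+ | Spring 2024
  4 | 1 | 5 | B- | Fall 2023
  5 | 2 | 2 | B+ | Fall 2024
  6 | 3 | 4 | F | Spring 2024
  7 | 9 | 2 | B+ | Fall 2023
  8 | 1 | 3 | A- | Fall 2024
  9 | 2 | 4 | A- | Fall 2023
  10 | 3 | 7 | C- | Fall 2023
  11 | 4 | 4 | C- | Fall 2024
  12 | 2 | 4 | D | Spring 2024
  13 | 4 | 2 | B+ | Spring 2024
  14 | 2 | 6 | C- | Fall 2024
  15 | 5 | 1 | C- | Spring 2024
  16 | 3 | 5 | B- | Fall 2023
SELECT year, AVG(gpa) AS avg_gpa FROM students GROUP BY year

Execution result:
year | avg_gpa
1 | 2.84
2 | 3.44
4 | 2.03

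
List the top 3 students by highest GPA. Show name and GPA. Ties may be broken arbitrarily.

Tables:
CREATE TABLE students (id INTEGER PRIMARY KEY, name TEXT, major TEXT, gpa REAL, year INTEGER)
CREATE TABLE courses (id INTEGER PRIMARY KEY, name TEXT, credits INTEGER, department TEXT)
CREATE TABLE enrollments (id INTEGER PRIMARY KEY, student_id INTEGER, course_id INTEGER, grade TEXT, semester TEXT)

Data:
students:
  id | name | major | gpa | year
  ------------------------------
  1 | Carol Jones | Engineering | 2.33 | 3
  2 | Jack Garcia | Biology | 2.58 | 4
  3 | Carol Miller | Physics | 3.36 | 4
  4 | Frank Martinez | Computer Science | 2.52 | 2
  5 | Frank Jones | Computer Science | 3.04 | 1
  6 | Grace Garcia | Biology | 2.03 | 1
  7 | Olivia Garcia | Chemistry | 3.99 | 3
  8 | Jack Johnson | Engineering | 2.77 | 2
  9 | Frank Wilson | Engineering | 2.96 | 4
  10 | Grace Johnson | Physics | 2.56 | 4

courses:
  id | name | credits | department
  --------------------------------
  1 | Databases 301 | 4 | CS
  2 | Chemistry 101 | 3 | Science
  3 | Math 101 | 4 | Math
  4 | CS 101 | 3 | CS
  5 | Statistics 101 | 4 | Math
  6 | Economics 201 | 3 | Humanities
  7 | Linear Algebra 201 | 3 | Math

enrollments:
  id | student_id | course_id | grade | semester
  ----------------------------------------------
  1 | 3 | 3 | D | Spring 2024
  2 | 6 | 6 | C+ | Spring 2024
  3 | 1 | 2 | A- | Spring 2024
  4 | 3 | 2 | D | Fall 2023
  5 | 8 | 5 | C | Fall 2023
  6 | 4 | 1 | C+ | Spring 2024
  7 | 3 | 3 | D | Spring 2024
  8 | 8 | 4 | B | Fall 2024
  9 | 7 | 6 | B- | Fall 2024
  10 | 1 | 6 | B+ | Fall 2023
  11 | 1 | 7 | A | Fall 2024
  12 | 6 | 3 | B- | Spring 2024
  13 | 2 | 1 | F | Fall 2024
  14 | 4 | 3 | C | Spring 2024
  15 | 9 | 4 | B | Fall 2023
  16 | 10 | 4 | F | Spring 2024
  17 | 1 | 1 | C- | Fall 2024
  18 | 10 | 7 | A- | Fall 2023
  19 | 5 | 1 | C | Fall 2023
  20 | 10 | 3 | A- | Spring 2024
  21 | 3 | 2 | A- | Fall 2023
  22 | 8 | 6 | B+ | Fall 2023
SELECT name, gpa FROM students ORDER BY gpa DESC LIMIT 3

Execution result:
name | gpa
Olivia Garcia | 3.99
Carol Miller | 3.36
Frank Jones | 3.04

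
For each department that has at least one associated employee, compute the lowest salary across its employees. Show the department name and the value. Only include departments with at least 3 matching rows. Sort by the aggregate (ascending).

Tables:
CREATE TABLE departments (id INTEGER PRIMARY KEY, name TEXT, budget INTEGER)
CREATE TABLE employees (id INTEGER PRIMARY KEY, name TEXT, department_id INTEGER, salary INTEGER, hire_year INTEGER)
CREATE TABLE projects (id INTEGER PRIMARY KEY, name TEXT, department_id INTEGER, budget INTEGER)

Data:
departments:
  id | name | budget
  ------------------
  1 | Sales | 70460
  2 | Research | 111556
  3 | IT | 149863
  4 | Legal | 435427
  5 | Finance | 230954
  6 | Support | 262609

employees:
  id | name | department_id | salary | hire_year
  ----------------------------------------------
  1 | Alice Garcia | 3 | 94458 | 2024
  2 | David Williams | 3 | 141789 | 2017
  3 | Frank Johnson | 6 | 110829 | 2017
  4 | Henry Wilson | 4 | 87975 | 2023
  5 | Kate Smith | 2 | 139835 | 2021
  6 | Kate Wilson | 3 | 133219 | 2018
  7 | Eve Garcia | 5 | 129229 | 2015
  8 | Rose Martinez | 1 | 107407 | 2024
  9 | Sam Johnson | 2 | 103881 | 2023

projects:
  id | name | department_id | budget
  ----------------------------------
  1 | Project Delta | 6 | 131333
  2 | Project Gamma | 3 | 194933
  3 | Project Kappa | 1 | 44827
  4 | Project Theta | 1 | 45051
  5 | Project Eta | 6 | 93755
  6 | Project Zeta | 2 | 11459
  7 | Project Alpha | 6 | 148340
SELECT p.name, MIN(c.salary) AS min_salary FROM employees c JOIN departments p ON c.department_id = p.id GROUP BY p.id, p.name HAVING COUNT(*) >= 3 ORDER BY min_salary ASC

Execution result:
name | min_salary
IT | 94458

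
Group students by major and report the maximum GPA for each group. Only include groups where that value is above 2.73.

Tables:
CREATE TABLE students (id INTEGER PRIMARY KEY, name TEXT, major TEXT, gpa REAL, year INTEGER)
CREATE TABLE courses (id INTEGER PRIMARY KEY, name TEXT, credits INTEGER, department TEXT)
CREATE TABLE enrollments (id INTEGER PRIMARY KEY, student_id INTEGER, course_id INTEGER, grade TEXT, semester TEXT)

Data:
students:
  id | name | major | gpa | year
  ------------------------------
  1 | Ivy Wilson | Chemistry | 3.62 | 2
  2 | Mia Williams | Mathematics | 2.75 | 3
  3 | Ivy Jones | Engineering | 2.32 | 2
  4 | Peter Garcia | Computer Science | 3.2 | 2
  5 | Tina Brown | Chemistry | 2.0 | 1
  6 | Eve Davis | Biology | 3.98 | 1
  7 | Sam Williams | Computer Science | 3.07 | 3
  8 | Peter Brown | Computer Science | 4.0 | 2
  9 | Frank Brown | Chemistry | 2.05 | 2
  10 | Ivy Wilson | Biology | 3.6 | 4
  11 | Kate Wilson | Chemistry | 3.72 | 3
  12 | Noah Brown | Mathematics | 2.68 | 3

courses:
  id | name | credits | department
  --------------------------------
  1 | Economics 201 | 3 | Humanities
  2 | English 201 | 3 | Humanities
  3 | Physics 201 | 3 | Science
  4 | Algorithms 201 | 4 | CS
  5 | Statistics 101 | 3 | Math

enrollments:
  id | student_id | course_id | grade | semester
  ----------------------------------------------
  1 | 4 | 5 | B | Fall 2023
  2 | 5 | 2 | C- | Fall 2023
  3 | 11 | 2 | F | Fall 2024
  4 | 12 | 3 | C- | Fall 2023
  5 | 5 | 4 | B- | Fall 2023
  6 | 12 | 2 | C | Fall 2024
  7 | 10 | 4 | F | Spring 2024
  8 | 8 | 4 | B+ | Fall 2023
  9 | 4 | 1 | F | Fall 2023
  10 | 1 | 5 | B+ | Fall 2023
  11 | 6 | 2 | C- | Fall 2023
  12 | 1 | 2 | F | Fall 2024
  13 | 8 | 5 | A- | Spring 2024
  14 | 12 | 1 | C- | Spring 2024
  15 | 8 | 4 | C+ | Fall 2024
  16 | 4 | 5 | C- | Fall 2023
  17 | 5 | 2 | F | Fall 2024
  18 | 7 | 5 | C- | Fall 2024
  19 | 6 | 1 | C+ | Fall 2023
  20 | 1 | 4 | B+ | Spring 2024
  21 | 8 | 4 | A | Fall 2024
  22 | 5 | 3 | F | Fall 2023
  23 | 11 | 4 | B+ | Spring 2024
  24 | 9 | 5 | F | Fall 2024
SELECT major, MAX(gpa) AS max_gpa FROM students GROUP BY major HAVING MAX(gpa) > 2.73

Execution result:
major | max_gpa
Biology | 3.98
Chemistry | 3.72
Computer Science | 4.00
Mathematics | 2.75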